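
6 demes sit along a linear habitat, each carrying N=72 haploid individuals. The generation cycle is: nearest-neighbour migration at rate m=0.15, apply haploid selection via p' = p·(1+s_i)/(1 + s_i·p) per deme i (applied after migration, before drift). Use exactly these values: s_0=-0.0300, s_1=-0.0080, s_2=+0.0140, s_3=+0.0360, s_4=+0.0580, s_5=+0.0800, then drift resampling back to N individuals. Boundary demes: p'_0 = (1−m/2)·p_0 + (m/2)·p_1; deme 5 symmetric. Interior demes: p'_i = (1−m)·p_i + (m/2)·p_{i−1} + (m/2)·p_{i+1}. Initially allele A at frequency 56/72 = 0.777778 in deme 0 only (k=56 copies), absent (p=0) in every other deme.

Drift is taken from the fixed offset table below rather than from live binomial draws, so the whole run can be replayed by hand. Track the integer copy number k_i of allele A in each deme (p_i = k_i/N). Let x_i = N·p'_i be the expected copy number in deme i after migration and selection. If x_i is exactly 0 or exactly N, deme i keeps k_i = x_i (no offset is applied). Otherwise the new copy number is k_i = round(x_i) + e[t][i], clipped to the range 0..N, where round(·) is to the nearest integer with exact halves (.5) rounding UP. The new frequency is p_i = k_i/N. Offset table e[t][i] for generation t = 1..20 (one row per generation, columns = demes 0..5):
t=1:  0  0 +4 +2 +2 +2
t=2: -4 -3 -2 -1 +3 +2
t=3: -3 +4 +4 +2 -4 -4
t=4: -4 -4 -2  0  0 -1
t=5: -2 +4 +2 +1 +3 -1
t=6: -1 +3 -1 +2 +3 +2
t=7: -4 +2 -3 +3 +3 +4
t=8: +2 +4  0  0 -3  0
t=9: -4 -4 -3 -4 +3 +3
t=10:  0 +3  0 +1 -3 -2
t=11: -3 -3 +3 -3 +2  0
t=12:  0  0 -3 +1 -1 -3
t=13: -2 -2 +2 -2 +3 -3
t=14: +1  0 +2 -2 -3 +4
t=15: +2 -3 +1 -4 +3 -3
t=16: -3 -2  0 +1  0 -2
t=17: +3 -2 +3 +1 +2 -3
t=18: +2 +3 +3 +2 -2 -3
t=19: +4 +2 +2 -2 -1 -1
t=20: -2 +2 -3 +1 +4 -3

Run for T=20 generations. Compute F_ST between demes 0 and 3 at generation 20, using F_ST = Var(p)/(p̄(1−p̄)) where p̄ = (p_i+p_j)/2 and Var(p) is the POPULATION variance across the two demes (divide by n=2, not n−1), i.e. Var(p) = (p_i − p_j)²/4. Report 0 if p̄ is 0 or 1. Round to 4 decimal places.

0.0097

t=0: k=[56 0 0 0 0 0]
t=1: x=[51.3544 4.1683 0.0000 0.0000 0.0000 0.0000] k=[51 4 0 0 0 0]
t=2: x=[46.9801 7.1730 0.3042 0.0000 0.0000 0.0000] k=[43 4 0 0 0 0]
t=3: x=[39.5329 6.5768 0.3042 0.0000 0.0000 0.0000] k=[37 11 4 0 0 0]
t=4: x=[34.5024 12.3426 4.2806 0.3108 0.0000 0.0000] k=[31 8 2 0 0 0]
t=5: x=[28.7474 9.2103 2.3312 0.1554 0.0000 0.0000] k=[27 13 4 1 0 0]
t=6: x=[25.4466 13.2877 4.5084 1.1907 0.0793 0.0000] k=[24 16 4 3 3 0]
t=7: x=[22.9215 15.6016 4.8880 3.1808 2.9294 0.2429] k=[19 18 2 6 6 4]
t=8: x=[18.5032 16.7714 3.5466 5.8884 6.1603 4.4614] k=[21 21 4 6 3 4]
t=9: x=[20.5498 19.6102 5.4952 5.8112 3.4821 4.2206] k=[17 16 2 2 6 7]
t=10: x=[16.5338 14.9297 3.0909 2.3801 6.0817 7.4219] k=[17 18 3 3 3 5]
t=11: x=[16.6814 16.6968 4.1794 3.1033 3.3243 5.2099] k=[14 14 7 0 5 5]
t=12: x=[13.6597 13.3872 7.0884 0.9320 4.8751 5.3702] k=[14 13 4 2 4 2]
t=13: x=[13.5861 12.3178 4.5843 2.3801 3.9030 2.3165] k=[12 10 7 0 7 0]
t=14: x=[11.5515 9.8565 6.7850 1.0872 6.2651 0.5667] k=[13 10 9 0 3 5]
t=15: x=[12.4581 10.0802 8.5037 0.9320 3.0874 5.2099] k=[14 7 10 0 6 2]
t=16: x=[13.1446 7.6946 9.1353 1.2425 5.5311 2.4777] k=[10 6 9 2 6 0]
t=17: x=[9.4472 6.4775 8.3521 2.9226 5.5311 0.4858] k=[12 4 11 4 8 0]
t=18: x=[11.1108 5.0869 10.0698 4.9867 7.4691 0.6476] k=[13 8 13 7 5 0]
t=19: x=[12.3110 8.6884 12.3163 7.5353 5.0326 0.4048] k=[16 11 14 6 4 0]
t=20: x=[15.2556 11.5221 13.3253 6.6607 4.0607 0.3239] k=[13 14 10 8 8 0]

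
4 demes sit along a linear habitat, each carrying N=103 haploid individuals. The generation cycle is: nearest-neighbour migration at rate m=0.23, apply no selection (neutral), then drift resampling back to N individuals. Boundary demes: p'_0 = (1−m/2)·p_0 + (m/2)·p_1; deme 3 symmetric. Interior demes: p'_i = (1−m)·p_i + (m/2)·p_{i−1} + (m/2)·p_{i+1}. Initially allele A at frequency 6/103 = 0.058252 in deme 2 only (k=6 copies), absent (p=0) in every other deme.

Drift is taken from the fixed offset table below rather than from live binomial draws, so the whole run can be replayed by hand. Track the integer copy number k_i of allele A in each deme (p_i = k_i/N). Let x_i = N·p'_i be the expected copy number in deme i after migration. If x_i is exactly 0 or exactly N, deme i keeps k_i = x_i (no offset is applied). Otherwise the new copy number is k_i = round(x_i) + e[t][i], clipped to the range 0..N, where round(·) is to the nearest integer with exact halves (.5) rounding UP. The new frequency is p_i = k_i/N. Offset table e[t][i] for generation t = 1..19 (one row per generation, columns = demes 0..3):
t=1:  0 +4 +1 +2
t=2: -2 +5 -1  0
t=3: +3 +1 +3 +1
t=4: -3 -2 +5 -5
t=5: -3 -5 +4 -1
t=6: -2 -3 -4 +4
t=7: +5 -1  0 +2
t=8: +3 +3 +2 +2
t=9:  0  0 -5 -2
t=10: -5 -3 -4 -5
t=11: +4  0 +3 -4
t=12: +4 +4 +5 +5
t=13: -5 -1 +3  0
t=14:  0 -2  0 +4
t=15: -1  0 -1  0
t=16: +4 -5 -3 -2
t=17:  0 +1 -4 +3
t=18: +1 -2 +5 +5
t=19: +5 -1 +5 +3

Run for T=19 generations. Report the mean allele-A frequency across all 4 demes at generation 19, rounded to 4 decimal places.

0.0874

t=0: k=[0 0 6 0]
t=1: x=[0.0000 0.6900 4.6200 0.6900] k=[0 5 6 3]
t=2: x=[0.5750 4.5400 5.5400 3.3450] k=[0 10 5 3]
t=3: x=[1.1500 8.2750 5.3450 3.2300] k=[4 9 8 4]
t=4: x=[4.5750 8.3100 7.6550 4.4600] k=[2 6 13 0]
t=5: x=[2.4600 6.3450 10.7000 1.4950] k=[0 1 15 0]
t=6: x=[0.1150 2.4950 11.6650 1.7250] k=[0 0 8 6]
t=7: x=[0.0000 0.9200 6.8500 6.2300] k=[0 0 7 8]
t=8: x=[0.0000 0.8050 6.3100 7.8850] k=[0 4 8 10]
t=9: x=[0.4600 4.0000 7.7700 9.7700] k=[0 4 3 8]
t=10: x=[0.4600 3.4250 3.6900 7.4250] k=[0 0 0 2]
t=11: x=[0.0000 0.0000 0.2300 1.7700] k=[0 0 3 0]
t=12: x=[0.0000 0.3450 2.3100 0.3450] k=[0 4 7 5]
t=13: x=[0.4600 3.8850 6.4250 5.2300] k=[0 3 9 5]
t=14: x=[0.3450 3.3450 7.8500 5.4600] k=[0 1 8 9]
t=15: x=[0.1150 1.6900 7.3100 8.8850] k=[0 2 6 9]
t=16: x=[0.2300 2.2300 5.8850 8.6550] k=[4 0 3 7]
t=17: x=[3.5400 0.8050 3.1150 6.5400] k=[4 2 0 10]
t=18: x=[3.7700 2.0000 1.3800 8.8500] k=[5 0 6 14]
t=19: x=[4.4250 1.2650 6.2300 13.0800] k=[9 0 11 16]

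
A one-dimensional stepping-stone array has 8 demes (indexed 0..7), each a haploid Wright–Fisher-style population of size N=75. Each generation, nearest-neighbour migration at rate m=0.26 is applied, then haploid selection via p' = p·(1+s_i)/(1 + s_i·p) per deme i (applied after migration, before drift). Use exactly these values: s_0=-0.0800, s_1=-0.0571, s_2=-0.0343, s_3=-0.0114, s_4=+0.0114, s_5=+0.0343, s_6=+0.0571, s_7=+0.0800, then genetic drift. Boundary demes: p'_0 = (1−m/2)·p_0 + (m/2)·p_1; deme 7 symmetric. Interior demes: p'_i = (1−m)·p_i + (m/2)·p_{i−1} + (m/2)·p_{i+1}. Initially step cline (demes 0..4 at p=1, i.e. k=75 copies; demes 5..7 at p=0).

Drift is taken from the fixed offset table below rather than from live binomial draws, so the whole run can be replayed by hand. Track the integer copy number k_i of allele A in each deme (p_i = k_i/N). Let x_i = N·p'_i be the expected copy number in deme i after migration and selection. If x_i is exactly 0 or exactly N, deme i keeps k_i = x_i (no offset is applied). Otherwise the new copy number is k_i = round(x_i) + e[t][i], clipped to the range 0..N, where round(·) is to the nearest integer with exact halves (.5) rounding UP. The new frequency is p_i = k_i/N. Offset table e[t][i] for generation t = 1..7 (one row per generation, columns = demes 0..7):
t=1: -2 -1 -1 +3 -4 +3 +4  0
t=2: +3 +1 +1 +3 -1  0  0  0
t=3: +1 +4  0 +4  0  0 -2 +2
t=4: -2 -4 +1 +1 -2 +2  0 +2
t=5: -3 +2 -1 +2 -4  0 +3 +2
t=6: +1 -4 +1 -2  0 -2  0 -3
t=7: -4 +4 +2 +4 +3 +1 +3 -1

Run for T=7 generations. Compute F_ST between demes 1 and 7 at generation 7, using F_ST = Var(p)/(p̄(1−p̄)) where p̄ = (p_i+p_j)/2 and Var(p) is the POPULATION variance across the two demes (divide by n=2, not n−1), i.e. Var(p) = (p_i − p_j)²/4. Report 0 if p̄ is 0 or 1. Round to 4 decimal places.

0.8750

t=0: k=[75 75 75 75 75 0 0 0]
t=1: x=[75.0000 75.0000 75.0000 75.0000 65.3458 10.0397 0.0000 0.0000] k=[75 75 75 75 61 13 0 0]
t=2: x=[75.0000 75.0000 75.0000 73.1595 56.7371 18.0074 1.7842 0.0000] k=[75 75 75 75 56 18 2 0]
t=3: x=[75.0000 75.0000 75.0000 72.5025 53.7033 21.3716 4.0264 0.2807] k=[75 75 75 75 54 21 2 2]
t=4: x=[75.0000 75.0000 75.0000 72.2397 52.6184 23.3589 4.7092 2.1554] k=[75 75 75 73 51 25 5 4]
t=5: x=[75.0000 75.0000 74.7308 70.3502 50.6667 26.3535 7.8519 4.4408] k=[75 75 74 72 47 26 11 6]
t=6: x=[75.0000 74.8621 73.8305 68.9465 47.7171 27.3634 12.8817 7.1314] k=[75 71 75 67 48 25 13 4]
t=7: x=[74.4351 71.8682 73.3858 65.4751 47.6772 27.0101 14.0117 5.5530] k=[70 75 75 69 51 28 17 5]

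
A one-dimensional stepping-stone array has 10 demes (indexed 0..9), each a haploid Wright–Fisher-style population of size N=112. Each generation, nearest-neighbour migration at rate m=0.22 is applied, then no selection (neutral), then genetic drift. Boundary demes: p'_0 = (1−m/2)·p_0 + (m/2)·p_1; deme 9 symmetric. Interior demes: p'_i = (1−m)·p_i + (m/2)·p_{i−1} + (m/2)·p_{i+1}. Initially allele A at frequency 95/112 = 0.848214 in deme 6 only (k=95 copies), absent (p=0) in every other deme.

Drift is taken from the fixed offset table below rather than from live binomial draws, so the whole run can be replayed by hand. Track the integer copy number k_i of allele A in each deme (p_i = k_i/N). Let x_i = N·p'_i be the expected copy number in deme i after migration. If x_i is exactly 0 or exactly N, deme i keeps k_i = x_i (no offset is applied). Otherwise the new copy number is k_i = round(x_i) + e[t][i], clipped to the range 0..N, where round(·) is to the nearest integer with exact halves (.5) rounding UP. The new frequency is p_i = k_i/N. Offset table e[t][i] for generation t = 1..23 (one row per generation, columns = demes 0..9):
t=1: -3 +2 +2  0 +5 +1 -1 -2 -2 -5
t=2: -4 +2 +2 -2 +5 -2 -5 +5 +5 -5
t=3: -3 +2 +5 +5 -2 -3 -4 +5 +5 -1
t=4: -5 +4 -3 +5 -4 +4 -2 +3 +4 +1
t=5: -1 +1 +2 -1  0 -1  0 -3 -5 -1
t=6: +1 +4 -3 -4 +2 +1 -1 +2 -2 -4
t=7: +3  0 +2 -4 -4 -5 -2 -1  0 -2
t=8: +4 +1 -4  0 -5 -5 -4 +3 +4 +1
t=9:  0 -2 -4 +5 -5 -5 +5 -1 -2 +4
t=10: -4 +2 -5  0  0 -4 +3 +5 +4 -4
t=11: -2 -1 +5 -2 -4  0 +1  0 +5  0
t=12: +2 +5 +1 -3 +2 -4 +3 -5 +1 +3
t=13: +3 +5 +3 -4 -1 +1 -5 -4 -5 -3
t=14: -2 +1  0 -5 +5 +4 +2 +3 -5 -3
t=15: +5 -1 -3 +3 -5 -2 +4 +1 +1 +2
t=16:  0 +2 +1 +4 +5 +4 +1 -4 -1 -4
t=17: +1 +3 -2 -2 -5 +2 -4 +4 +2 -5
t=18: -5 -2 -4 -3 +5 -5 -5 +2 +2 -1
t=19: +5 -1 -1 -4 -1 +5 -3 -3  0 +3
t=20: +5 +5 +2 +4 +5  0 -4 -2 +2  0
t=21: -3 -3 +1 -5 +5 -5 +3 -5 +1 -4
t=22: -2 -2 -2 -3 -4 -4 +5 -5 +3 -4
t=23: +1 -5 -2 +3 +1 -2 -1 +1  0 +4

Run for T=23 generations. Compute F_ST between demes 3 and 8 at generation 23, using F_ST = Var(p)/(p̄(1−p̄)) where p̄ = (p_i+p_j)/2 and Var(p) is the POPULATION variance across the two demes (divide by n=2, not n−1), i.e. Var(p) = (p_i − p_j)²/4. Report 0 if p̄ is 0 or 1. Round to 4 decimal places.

0.0139

t=0: k=[0 0 0 0 0 0 95 0 0 0]
t=1: x=[0.0000 0.0000 0.0000 0.0000 0.0000 10.4500 74.1000 10.4500 0.0000 0.0000] k=[0 0 0 0 0 11 73 8 0 0]
t=2: x=[0.0000 0.0000 0.0000 0.0000 1.2100 16.6100 59.0300 14.2700 0.8800 0.0000] k=[0 0 0 0 6 15 54 19 6 0]
t=3: x=[0.0000 0.0000 0.0000 0.6600 6.3300 18.3000 45.8600 21.4200 6.7700 0.6600] k=[0 0 0 6 4 15 42 26 12 0]
t=4: x=[0.0000 0.0000 0.6600 5.1200 5.4300 16.7600 37.2700 26.2200 12.2200 1.3200] k=[0 0 0 10 1 21 35 29 16 2]
t=5: x=[0.0000 0.0000 1.1000 7.9100 4.1900 20.3400 32.8000 28.2300 15.8900 3.5400] k=[0 0 3 7 4 19 33 25 11 3]
t=6: x=[0.0000 0.3300 3.1100 6.2300 5.9800 18.8900 30.5800 24.3400 11.6600 3.8800] k=[0 4 0 2 8 20 30 26 10 0]
t=7: x=[0.4400 3.1200 0.6600 2.4400 8.6600 19.7800 28.4600 24.6800 10.6600 1.1000] k=[3 3 3 0 5 15 26 24 11 0]
t=8: x=[3.0000 3.0000 2.6700 0.8800 5.5500 15.1100 24.5700 22.7900 11.2200 1.2100] k=[7 4 0 1 1 10 21 26 15 2]
t=9: x=[6.6700 3.8900 0.5500 0.8900 1.9900 10.2200 20.3400 24.2400 14.7800 3.4300] k=[7 2 0 6 0 5 25 23 13 7]
t=10: x=[6.4500 2.3300 0.8800 4.6800 1.2100 6.6500 22.5800 22.1200 13.4400 7.6600] k=[2 4 0 5 1 3 26 27 17 4]
t=11: x=[2.2200 3.3400 0.9900 4.0100 1.6600 5.3100 23.5800 25.7900 16.6700 5.4300] k=[0 2 6 2 0 5 25 26 22 5]
t=12: x=[0.2200 2.2200 5.1200 2.2200 0.7700 6.6500 22.9100 25.4500 20.5700 6.8700] k=[2 7 6 0 3 3 26 20 22 10]
t=13: x=[2.5500 6.3400 5.4500 0.9900 2.6700 5.5300 22.8100 20.8800 20.4600 11.3200] k=[6 11 8 0 2 7 18 17 15 8]
t=14: x=[6.5500 10.1200 7.4500 1.1000 2.3300 7.6600 16.6800 16.8900 14.4500 8.7700] k=[5 11 7 0 7 12 19 20 9 6]
t=15: x=[5.6600 9.9000 6.6700 1.5400 6.7800 12.2200 18.3400 18.6800 9.8800 6.3300] k=[11 9 4 5 2 10 22 20 11 8]
t=16: x=[10.7800 8.6700 4.6600 4.5600 3.2100 10.4400 20.4600 19.2300 11.6600 8.3300] k=[11 11 6 9 8 14 21 15 11 4]
t=17: x=[11.0000 10.4500 6.8800 8.5600 8.7700 14.1100 19.5700 15.2200 10.6700 4.7700] k=[12 13 5 7 4 16 16 19 13 0]
t=18: x=[12.1100 12.0100 6.1000 6.4500 5.6500 14.6800 16.3300 18.0100 12.2300 1.4300] k=[7 10 2 3 11 10 11 20 14 0]
t=19: x=[7.3300 8.7900 2.9900 3.7700 10.0100 10.2200 11.8800 18.3500 13.1200 1.5400] k=[12 8 2 0 9 15 9 15 13 5]
t=20: x=[11.5600 7.7800 2.4400 1.2100 8.6700 13.6800 10.3200 14.1200 12.3400 5.8800] k=[17 13 4 5 14 14 6 12 14 6]
t=21: x=[16.5600 12.4500 5.1000 5.8800 13.0100 13.1200 7.5400 11.5600 12.9000 6.8800] k=[14 9 6 1 18 8 11 7 14 3]
t=22: x=[13.4500 9.2200 5.7800 3.4200 15.0300 9.4300 10.2300 8.2100 12.0200 4.2100] k=[11 7 4 0 11 5 15 3 15 0]
t=23: x=[10.5600 7.1100 3.8900 1.6500 9.1300 6.7600 12.5800 5.6400 12.0300 1.6500] k=[12 2 2 5 10 5 12 7 12 6]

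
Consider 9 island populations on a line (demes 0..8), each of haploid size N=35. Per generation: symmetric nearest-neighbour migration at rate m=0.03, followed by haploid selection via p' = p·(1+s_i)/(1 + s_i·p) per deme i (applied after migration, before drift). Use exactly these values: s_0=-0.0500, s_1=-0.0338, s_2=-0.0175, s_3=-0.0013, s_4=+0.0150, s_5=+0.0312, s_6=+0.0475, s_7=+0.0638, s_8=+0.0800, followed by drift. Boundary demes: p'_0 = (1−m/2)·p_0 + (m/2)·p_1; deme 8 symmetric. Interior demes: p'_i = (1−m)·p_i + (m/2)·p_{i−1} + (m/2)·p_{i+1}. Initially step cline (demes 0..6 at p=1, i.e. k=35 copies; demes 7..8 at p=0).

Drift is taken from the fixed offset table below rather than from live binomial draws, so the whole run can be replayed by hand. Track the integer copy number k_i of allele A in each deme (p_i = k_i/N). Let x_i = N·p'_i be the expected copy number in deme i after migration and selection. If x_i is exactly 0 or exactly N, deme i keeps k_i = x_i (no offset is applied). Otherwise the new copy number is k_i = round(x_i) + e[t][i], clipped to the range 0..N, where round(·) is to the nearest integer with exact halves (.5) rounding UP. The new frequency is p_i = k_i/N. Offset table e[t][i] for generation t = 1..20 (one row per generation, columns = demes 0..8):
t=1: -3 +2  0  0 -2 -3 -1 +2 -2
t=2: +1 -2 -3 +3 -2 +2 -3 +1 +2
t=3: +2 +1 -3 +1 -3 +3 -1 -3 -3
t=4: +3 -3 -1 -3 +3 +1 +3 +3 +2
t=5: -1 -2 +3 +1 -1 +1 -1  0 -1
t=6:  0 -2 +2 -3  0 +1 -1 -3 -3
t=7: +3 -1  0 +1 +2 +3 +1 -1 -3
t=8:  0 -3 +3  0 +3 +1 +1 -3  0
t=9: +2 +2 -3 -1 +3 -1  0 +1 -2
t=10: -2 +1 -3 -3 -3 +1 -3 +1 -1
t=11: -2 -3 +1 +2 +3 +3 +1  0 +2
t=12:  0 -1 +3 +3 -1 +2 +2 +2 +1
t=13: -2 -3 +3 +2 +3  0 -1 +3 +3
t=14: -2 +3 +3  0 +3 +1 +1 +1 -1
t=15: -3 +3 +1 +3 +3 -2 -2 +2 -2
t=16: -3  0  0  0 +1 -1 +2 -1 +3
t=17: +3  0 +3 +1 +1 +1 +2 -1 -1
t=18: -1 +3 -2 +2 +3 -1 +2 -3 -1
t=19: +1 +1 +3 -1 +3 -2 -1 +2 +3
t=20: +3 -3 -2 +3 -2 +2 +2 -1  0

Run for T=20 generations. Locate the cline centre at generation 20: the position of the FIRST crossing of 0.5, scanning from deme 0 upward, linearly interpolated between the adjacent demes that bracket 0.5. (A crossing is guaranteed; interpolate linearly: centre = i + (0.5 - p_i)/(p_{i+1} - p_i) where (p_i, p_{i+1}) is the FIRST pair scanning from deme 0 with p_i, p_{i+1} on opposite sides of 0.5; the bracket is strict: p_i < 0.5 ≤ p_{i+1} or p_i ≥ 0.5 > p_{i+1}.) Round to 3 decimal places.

7.500

t=0: k=[35 35 35 35 35 35 35 0 0]
t=1: x=[35.0000 35.0000 35.0000 35.0000 35.0000 35.0000 34.4985 0.5580 0.0000] k=[35 35 35 35 35 35 33 3 0]
t=2: x=[35.0000 35.0000 35.0000 35.0000 35.0000 34.9709 32.6825 3.5999 0.0486] k=[35 35 35 35 35 35 30 5 2]
t=3: x=[35.0000 35.0000 35.0000 35.0000 35.0000 34.9273 29.9054 5.6155 2.1983] k=[35 35 35 35 35 35 29 3 0]
t=4: x=[35.0000 35.0000 35.0000 35.0000 35.0000 34.9127 28.9362 3.5368 0.0486] k=[35 35 35 35 35 35 32 7 2]
t=5: x=[35.0000 35.0000 35.0000 35.0000 35.0000 34.9564 31.8072 7.6638 2.2304] k=[35 35 35 35 35 35 31 8 1]
t=6: x=[35.0000 35.0000 35.0000 35.0000 35.0000 34.9418 30.8865 8.6360 1.1904] k=[35 35 35 35 35 35 30 6 0]
t=7: x=[35.0000 35.0000 35.0000 35.0000 35.0000 34.9273 29.9199 6.5947 0.0972] k=[35 35 35 35 35 35 31 6 0]
t=8: x=[35.0000 35.0000 35.0000 35.0000 35.0000 34.9418 30.8575 6.6103 0.0972] k=[35 35 35 35 35 35 32 4 0]
t=9: x=[35.0000 35.0000 35.0000 35.0000 35.0000 34.9564 31.7639 4.6016 0.0648] k=[35 35 35 35 35 34 32 6 0]
t=10: x=[35.0000 35.0000 35.0000 35.0000 34.9852 34.0148 31.7783 6.6258 0.0972] k=[35 35 35 35 32 35 29 8 0]
t=11: x=[35.0000 35.0000 35.0000 34.9549 32.1295 34.8691 29.0090 8.5895 0.1296] k=[35 35 35 35 35 35 30 9 2]
t=12: x=[35.0000 35.0000 35.0000 35.0000 35.0000 34.9273 29.9634 9.6358 2.2625] k=[35 35 35 35 35 35 32 12 3]
t=13: x=[35.0000 35.0000 35.0000 35.0000 35.0000 34.9564 31.8794 12.6604 3.3617] k=[35 35 35 35 35 35 31 16 6]
t=14: x=[35.0000 35.0000 35.0000 35.0000 35.0000 34.9418 31.0023 16.6138 6.5499] k=[35 35 35 35 35 35 32 18 6]
t=15: x=[35.0000 35.0000 35.0000 35.0000 35.0000 34.9564 31.9661 18.5700 6.5814] k=[35 35 35 35 35 33 30 21 5]
t=16: x=[35.0000 35.0000 35.0000 35.0000 34.9704 33.0426 30.1086 21.4125 5.5922] k=[35 35 35 35 35 32 32 20 9]
t=17: x=[35.0000 35.0000 35.0000 35.0000 34.9557 32.1271 31.9516 20.5425 9.6951] k=[35 35 35 35 35 33 34 20 9]
t=18: x=[35.0000 35.0000 35.0000 35.0000 34.9704 33.1009 33.8287 20.5722 9.6951] k=[35 35 35 35 35 32 35 18 9]
t=19: x=[35.0000 35.0000 35.0000 35.0000 34.9557 32.1709 34.7135 18.6597 9.6640] k=[35 35 35 35 35 30 34 21 13]
t=20: x=[35.0000 35.0000 35.0000 35.0000 34.9261 30.2623 33.8000 21.5902 13.7570] k=[35 35 35 35 33 32 35 21 14]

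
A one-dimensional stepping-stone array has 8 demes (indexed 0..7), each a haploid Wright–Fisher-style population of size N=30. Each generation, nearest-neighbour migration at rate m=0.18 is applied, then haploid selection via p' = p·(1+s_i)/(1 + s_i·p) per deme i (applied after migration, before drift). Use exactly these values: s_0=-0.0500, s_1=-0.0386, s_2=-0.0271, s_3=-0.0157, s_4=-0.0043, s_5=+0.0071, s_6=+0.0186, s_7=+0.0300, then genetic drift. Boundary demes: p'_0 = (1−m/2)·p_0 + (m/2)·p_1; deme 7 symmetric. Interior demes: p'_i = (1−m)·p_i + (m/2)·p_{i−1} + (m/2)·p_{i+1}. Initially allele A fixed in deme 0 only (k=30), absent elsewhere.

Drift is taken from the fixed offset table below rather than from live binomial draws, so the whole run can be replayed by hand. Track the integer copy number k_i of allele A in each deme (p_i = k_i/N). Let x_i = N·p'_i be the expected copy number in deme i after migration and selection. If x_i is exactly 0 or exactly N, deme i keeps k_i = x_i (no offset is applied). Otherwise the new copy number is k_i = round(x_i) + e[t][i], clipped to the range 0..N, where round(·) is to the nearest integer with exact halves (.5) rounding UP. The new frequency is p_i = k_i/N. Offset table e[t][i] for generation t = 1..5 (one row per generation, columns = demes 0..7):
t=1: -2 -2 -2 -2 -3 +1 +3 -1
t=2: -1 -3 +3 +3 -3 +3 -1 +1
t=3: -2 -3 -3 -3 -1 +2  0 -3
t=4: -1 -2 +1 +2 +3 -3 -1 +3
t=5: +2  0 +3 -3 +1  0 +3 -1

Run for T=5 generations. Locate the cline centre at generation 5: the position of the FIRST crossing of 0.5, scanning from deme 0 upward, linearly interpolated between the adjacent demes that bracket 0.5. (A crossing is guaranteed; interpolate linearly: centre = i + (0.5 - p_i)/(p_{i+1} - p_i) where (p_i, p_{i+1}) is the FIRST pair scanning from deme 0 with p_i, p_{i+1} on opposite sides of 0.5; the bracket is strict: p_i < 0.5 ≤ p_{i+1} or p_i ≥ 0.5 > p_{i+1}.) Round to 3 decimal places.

0.000

t=0: k=[30 0 0 0 0 0 0 0]
t=1: x=[27.1713 2.6048 0.0000 0.0000 0.0000 0.0000 0.0000 0.0000] k=[25 1 0 0 0 0 0 0]
t=2: x=[22.5567 2.9632 0.0876 0.0000 0.0000 0.0000 0.0000 0.0000] k=[22 0 3 0 0 0 0 0]
t=3: x=[19.6755 2.1694 2.3987 0.2658 0.0000 0.0000 0.0000 0.0000] k=[18 0 0 0 0 0 0 0]
t=4: x=[15.9977 1.5607 0.0000 0.0000 0.0000 0.0000 0.0000 0.0000] k=[15 0 0 0 0 0 0 0]
t=5: x=[13.2694 1.3001 0.0000 0.0000 0.0000 0.0000 0.0000 0.0000] k=[15 1 0 0 0 0 0 0]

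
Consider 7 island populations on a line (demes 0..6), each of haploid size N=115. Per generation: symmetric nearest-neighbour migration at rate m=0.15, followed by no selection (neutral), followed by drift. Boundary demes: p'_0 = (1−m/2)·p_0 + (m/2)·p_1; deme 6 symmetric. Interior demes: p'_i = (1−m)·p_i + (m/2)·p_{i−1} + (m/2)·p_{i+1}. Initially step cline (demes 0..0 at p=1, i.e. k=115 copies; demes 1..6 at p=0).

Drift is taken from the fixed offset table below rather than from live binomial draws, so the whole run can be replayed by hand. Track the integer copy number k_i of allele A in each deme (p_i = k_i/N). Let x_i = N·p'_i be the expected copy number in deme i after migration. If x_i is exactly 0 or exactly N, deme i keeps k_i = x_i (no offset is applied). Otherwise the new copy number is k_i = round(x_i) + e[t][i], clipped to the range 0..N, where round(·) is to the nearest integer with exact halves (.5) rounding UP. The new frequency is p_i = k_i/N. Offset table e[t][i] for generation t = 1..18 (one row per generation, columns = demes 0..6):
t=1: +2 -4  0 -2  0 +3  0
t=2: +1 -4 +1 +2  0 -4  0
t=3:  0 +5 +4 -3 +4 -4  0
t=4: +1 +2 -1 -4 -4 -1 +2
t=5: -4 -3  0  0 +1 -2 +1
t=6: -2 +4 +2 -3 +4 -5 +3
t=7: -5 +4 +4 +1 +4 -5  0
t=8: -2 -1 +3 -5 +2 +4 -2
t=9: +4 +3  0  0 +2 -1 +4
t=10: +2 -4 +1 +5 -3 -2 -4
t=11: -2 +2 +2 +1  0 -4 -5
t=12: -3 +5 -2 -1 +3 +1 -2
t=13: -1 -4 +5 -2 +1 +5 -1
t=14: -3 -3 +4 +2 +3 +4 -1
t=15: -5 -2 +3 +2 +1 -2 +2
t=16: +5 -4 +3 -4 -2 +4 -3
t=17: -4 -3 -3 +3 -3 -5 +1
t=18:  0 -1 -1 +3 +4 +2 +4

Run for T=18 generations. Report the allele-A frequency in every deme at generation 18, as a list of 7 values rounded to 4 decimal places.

[0.3565, 0.2522, 0.2261, 0.1565, 0.0870, 0.0609, 0.0522]

t=0: k=[115 0 0 0 0 0 0]
t=1: x=[106.3750 8.6250 0.0000 0.0000 0.0000 0.0000 0.0000] k=[108 5 0 0 0 0 0]
t=2: x=[100.2750 12.3500 0.3750 0.0000 0.0000 0.0000 0.0000] k=[101 8 1 0 0 0 0]
t=3: x=[94.0250 14.4500 1.4500 0.0750 0.0000 0.0000 0.0000] k=[94 19 5 0 0 0 0]
t=4: x=[88.3750 23.5750 5.6750 0.3750 0.0000 0.0000 0.0000] k=[89 26 5 0 0 0 0]
t=5: x=[84.2750 29.1500 6.2000 0.3750 0.0000 0.0000 0.0000] k=[80 26 6 0 0 0 0]
t=6: x=[75.9500 28.5500 7.0500 0.4500 0.0000 0.0000 0.0000] k=[74 33 9 0 0 0 0]
t=7: x=[70.9250 34.2750 10.1250 0.6750 0.0000 0.0000 0.0000] k=[66 38 14 2 0 0 0]
t=8: x=[63.9000 38.3000 14.9000 2.7500 0.1500 0.0000 0.0000] k=[62 37 18 0 2 0 0]
t=9: x=[60.1250 37.4500 18.0750 1.5000 1.7000 0.1500 0.0000] k=[64 40 18 2 4 0 0]
t=10: x=[62.2000 40.1500 18.4500 3.3500 3.5500 0.3000 0.0000] k=[64 36 19 8 1 0 0]
t=11: x=[61.9000 36.8250 19.4500 8.3000 1.4500 0.0750 0.0000] k=[60 39 21 9 1 0 0]
t=12: x=[58.4250 39.2250 21.4500 9.3000 1.5250 0.0750 0.0000] k=[55 44 19 8 5 1 0]
t=13: x=[54.1750 42.9500 20.0500 8.6000 4.9250 1.2250 0.0750] k=[53 39 25 7 6 6 0]
t=14: x=[51.9500 39.0000 24.7000 8.2750 6.0750 5.5500 0.4500] k=[49 36 29 10 9 10 0]
t=15: x=[48.0250 36.4500 28.1000 11.3500 9.1500 9.1750 0.7500] k=[43 34 31 13 10 7 3]
t=16: x=[42.3250 34.4500 29.8750 14.1250 10.0000 6.9250 3.3000] k=[47 30 33 10 8 11 0]
t=17: x=[45.7250 31.5000 31.0500 11.5750 8.3750 9.9500 0.8250] k=[42 29 28 15 5 5 2]
t=18: x=[41.0250 29.9000 27.1000 15.2250 5.7500 4.7750 2.2250] k=[41 29 26 18 10 7 6]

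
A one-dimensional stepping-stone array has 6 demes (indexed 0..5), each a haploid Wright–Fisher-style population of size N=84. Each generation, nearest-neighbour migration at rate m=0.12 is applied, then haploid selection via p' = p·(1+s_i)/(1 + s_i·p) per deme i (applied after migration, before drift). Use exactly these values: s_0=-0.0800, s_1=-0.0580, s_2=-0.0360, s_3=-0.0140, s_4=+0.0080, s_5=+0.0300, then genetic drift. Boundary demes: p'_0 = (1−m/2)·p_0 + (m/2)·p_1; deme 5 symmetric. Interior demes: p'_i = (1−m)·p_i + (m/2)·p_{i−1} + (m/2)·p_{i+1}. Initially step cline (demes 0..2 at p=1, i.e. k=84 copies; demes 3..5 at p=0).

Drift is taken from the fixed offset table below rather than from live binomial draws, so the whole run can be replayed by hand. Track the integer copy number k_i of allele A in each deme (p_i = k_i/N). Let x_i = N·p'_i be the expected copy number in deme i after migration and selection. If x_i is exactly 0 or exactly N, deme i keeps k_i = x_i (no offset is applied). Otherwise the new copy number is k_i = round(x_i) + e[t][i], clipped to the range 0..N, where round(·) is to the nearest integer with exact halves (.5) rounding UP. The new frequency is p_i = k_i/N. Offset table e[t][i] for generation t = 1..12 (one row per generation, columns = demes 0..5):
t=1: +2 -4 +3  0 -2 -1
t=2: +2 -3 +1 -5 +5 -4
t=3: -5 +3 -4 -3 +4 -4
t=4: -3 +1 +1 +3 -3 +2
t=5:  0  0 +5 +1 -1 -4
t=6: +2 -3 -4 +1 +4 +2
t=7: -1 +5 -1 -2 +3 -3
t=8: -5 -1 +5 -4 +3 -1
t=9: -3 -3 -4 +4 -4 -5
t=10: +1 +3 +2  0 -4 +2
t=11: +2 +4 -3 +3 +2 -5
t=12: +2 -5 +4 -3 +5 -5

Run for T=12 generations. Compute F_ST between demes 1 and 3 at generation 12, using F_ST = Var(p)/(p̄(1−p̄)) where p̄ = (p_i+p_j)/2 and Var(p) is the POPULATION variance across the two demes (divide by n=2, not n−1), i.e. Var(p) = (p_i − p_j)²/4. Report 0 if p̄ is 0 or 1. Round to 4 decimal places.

0.2920

t=0: k=[84 84 84 0 0 0]
t=1: x=[84.0000 84.0000 78.7835 4.9736 0.0000 0.0000] k=[84 84 82 5 0 0]
t=2: x=[84.0000 83.8726 77.2767 9.2038 0.3024 0.0000] k=[84 81 78 4 5 0]
t=3: x=[83.8044 80.8223 73.4052 8.3929 4.6751 0.3090] k=[79 84 69 5 9 0]
t=4: x=[78.9160 82.7272 65.5373 8.9664 8.2793 0.5561] k=[76 84 67 12 5 3]
t=5: x=[75.8892 82.4094 64.1700 14.7082 5.3397 3.2100] k=[76 82 69 16 4 0]
t=6: x=[75.7608 80.6743 66.0888 18.2577 4.5139 0.2472] k=[78 78 62 19 9 2]
t=7: x=[77.5185 76.6490 59.7525 20.7589 9.2454 2.4904] k=[77 82 59 19 12 0]
t=8: x=[76.7676 80.1039 57.3170 20.7589 11.7805 0.7414] k=[72 79 62 17 15 0]
t=9: x=[71.5621 77.1956 59.6916 19.3691 14.3144 0.9267] k=[69 74 56 23 10 0]
t=10: x=[68.2612 72.0193 54.4010 23.9578 10.2515 0.6179] k=[69 75 56 24 6 3]
t=11: x=[68.3245 72.9386 54.5224 24.5941 6.9506 3.2717] k=[70 77 52 28 9 0]
t=12: x=[69.4438 74.5923 51.3311 28.0360 9.6680 0.5561] k=[71 70 55 25 15 0]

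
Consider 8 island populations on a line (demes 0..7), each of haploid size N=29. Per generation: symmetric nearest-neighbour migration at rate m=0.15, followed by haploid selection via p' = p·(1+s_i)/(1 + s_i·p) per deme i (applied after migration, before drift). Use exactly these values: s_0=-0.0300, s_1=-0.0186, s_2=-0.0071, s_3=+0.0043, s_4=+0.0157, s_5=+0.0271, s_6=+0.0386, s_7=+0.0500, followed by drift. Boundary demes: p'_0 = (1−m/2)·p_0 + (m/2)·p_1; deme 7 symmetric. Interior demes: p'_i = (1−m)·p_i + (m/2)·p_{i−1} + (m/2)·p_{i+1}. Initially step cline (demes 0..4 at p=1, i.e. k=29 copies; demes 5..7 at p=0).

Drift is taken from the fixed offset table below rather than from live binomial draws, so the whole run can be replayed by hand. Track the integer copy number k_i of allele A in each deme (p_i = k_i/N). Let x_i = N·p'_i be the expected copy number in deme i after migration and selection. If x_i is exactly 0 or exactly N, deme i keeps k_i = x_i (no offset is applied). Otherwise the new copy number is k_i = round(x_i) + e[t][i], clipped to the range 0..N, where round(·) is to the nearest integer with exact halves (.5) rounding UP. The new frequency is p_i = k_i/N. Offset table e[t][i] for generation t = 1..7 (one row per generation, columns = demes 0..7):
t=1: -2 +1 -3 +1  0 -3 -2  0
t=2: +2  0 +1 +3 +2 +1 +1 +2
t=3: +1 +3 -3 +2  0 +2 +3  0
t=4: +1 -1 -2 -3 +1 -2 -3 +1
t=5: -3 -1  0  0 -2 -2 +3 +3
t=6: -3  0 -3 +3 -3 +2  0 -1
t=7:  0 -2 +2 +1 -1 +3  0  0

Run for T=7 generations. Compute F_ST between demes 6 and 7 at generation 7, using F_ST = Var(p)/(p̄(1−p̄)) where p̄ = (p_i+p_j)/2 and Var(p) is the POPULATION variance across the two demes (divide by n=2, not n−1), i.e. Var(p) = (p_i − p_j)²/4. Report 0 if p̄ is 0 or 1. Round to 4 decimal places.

t=0: k=[29 29 29 29 29 0 0 0]
t=1: x=[29.0000 29.0000 29.0000 29.0000 26.8561 2.2294 0.0000 0.0000] k=[29 29 29 29 27 0 0 0]
t=2: x=[29.0000 29.0000 29.0000 28.8506 25.1770 2.0759 0.0000 0.0000] k=[29 29 29 29 27 3 0 0]
t=3: x=[29.0000 29.0000 29.0000 28.8506 25.3994 4.6790 0.2336 0.0000] k=[29 29 29 29 25 7 3 0]
t=4: x=[29.0000 29.0000 29.0000 28.7013 24.0146 8.2064 3.1807 0.2362] k=[29 29 29 26 25 6 0 1]
t=5: x=[29.0000 29.0000 28.7734 26.1610 23.7176 7.1176 0.5449 0.9697] k=[29 29 29 26 22 5 4 4]
t=6: x=[29.0000 29.0000 28.7734 25.9368 21.1148 6.3313 4.2095 4.1712] k=[29 29 26 29 18 8 4 3]
t=7: x=[29.0000 28.7708 26.4334 27.9543 18.1809 8.6110 4.3635 3.2117] k=[29 27 28 29 17 12 4 3]

0.0028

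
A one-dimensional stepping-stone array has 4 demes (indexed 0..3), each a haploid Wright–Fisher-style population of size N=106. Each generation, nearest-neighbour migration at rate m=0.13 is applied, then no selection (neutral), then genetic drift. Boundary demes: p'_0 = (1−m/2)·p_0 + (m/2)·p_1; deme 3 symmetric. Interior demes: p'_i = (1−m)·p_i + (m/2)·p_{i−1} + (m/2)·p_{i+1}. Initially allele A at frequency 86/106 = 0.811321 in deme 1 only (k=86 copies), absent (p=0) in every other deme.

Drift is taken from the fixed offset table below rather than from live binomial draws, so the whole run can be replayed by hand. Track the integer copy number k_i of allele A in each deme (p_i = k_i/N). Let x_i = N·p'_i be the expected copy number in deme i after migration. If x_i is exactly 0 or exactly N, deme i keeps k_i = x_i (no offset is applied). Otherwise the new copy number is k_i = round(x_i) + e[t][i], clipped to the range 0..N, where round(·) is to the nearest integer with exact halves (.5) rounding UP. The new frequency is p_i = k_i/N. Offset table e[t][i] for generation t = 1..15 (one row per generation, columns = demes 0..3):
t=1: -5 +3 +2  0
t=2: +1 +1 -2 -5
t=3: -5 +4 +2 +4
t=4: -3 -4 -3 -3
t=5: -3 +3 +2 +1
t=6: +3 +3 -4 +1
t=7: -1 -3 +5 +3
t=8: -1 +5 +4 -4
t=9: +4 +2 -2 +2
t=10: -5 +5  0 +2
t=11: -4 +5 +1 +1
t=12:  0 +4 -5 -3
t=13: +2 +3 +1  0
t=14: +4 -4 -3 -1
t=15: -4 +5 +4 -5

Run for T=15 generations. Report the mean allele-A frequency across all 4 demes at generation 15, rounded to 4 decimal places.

t=0: k=[0 86 0 0]
t=1: x=[5.5900 74.8200 5.5900 0.0000] k=[1 78 8 0]
t=2: x=[6.0050 68.4450 12.0300 0.5200] k=[7 69 10 0]
t=3: x=[11.0300 61.1350 13.1850 0.6500] k=[6 65 15 5]
t=4: x=[9.8350 57.9150 17.6000 5.6500] k=[7 54 15 3]
t=5: x=[10.0550 48.4100 16.7550 3.7800] k=[7 51 19 5]
t=6: x=[9.8600 46.0600 20.1700 5.9100] k=[13 49 16 7]
t=7: x=[15.3400 44.5150 17.5600 7.5850] k=[14 42 23 11]
t=8: x=[15.8200 38.9450 23.4550 11.7800] k=[15 44 27 8]
t=9: x=[16.8850 41.0100 26.8700 9.2350] k=[21 43 25 11]
t=10: x=[22.4300 40.4000 25.2600 11.9100] k=[17 45 25 14]
t=11: x=[18.8200 41.8800 25.5850 14.7150] k=[15 47 27 16]
t=12: x=[17.0800 43.6200 27.5850 16.7150] k=[17 48 23 14]
t=13: x=[19.0150 44.3600 24.0400 14.5850] k=[21 47 25 15]
t=14: x=[22.6900 43.8800 25.7800 15.6500] k=[27 40 23 15]
t=15: x=[27.8450 38.0500 23.5850 15.5200] k=[24 43 28 11]

0.2500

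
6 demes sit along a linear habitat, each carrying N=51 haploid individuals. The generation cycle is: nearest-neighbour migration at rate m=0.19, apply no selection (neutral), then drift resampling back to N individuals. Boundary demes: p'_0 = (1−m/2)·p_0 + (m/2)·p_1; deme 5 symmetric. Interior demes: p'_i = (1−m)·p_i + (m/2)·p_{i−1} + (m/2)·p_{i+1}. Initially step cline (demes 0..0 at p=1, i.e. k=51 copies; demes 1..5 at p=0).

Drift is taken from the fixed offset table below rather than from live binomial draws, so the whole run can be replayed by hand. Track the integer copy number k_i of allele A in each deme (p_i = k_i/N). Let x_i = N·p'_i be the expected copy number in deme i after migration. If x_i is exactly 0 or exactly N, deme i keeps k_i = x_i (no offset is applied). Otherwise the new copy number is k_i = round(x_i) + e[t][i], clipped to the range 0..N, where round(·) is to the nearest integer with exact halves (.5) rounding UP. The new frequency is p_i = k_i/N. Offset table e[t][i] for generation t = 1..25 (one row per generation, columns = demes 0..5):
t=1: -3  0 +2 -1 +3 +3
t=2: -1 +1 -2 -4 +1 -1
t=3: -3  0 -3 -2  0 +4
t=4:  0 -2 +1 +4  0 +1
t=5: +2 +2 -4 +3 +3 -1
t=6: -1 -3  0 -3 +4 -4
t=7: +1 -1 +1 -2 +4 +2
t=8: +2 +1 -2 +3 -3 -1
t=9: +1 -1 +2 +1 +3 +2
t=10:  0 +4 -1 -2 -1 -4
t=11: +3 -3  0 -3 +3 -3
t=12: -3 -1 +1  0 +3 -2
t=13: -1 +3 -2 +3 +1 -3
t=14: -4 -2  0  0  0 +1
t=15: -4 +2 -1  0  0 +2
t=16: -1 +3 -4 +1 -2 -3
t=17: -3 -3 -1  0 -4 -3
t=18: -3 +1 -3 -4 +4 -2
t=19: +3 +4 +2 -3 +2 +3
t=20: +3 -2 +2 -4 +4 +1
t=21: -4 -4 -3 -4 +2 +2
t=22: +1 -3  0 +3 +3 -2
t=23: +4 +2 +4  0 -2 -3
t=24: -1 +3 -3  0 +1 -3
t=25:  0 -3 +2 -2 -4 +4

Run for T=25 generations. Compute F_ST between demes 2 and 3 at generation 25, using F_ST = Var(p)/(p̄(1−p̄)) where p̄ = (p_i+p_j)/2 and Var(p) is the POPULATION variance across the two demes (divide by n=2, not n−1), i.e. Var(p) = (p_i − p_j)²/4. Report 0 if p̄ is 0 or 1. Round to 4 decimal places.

t=0: k=[51 0 0 0 0 0]
t=1: x=[46.1550 4.8450 0.0000 0.0000 0.0000 0.0000] k=[43 5 0 0 0 0]
t=2: x=[39.3900 8.1350 0.4750 0.0000 0.0000 0.0000] k=[38 9 0 0 0 0]
t=3: x=[35.2450 10.9000 0.8550 0.0000 0.0000 0.0000] k=[32 11 0 0 0 0]
t=4: x=[30.0050 11.9500 1.0450 0.0000 0.0000 0.0000] k=[30 10 2 0 0 0]
t=5: x=[28.1000 11.1400 2.5700 0.1900 0.0000 0.0000] k=[30 13 0 3 0 0]
t=6: x=[28.3850 13.3800 1.5200 2.4300 0.2850 0.0000] k=[27 10 2 0 4 0]
t=7: x=[25.3850 10.8550 2.5700 0.5700 3.2400 0.3800] k=[26 10 4 0 7 2]
t=8: x=[24.4800 10.9500 4.1900 1.0450 5.8600 2.4750] k=[26 12 2 4 3 1]
t=9: x=[24.6700 12.3800 3.1400 3.7150 2.9050 1.1900] k=[26 11 5 5 6 3]
t=10: x=[24.5750 11.8550 5.5700 5.0950 5.6200 3.2850] k=[25 16 5 3 5 0]
t=11: x=[24.1450 15.8100 5.8550 3.3800 4.3350 0.4750] k=[27 13 6 0 7 0]
t=12: x=[25.6700 13.6650 6.0950 1.2350 5.6700 0.6650] k=[23 13 7 1 9 0]
t=13: x=[22.0500 13.3800 7.0000 2.3300 7.3850 0.8550] k=[21 16 5 5 8 0]
t=14: x=[20.5250 15.4300 6.0450 5.2850 6.9550 0.7600] k=[17 13 6 5 7 2]
t=15: x=[16.6200 12.7150 6.5700 5.2850 6.3350 2.4750] k=[13 15 6 5 6 4]
t=16: x=[13.1900 13.9550 6.7600 5.1900 5.7150 4.1900] k=[12 17 3 6 4 1]
t=17: x=[12.4750 15.1950 4.6150 5.5250 3.9050 1.2850] k=[9 12 4 6 0 0]
t=18: x=[9.2850 10.9550 4.9500 5.2400 0.5700 0.0000] k=[6 12 2 1 5 0]
t=19: x=[6.5700 10.4800 2.8550 1.4750 4.1450 0.4750] k=[10 14 5 0 6 3]
t=20: x=[10.3800 12.7650 5.3800 1.0450 5.1450 3.2850] k=[13 11 7 0 9 4]
t=21: x=[12.8100 10.8100 6.7150 1.5200 7.6700 4.4750] k=[9 7 4 0 10 6]
t=22: x=[8.8100 6.9050 3.9050 1.3300 8.6700 6.3800] k=[10 4 4 4 12 4]
t=23: x=[9.4300 4.5700 4.0000 4.7600 10.4800 4.7600] k=[13 7 8 5 8 2]
t=24: x=[12.4300 7.6650 7.6200 5.5700 7.1450 2.5700] k=[11 11 5 6 8 0]
t=25: x=[11.0000 10.4300 5.6650 6.0950 7.0500 0.7600] k=[11 7 8 4 3 5]

0.0148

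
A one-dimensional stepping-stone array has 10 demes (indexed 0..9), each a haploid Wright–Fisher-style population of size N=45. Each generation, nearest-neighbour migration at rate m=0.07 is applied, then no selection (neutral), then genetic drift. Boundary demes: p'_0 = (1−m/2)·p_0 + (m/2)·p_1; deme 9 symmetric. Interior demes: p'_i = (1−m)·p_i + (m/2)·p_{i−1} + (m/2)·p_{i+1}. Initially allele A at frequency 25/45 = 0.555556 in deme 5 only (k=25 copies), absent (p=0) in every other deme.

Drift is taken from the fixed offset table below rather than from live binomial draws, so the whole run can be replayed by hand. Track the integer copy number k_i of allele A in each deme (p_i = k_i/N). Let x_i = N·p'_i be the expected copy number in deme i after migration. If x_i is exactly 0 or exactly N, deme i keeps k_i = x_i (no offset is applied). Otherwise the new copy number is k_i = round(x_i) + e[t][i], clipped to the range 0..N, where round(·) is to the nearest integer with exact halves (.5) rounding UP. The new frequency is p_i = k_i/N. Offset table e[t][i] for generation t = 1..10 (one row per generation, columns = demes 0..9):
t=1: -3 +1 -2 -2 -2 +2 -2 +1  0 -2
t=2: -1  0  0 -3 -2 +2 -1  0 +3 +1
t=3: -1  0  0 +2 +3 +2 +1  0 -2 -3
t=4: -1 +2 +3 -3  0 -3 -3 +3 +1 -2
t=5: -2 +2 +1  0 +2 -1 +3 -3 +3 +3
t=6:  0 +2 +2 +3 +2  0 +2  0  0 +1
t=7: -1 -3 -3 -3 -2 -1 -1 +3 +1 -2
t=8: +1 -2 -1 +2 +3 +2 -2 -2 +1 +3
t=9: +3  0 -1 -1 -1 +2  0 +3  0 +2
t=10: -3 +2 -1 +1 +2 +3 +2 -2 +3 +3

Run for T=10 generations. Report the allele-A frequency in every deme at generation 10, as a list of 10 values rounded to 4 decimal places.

t=0: k=[0 0 0 0 0 25 0 0 0 0]
t=1: x=[0.0000 0.0000 0.0000 0.0000 0.8750 23.2500 0.8750 0.0000 0.0000 0.0000] k=[0 0 0 0 0 25 0 0 0 0]
t=2: x=[0.0000 0.0000 0.0000 0.0000 0.8750 23.2500 0.8750 0.0000 0.0000 0.0000] k=[0 0 0 0 0 25 0 0 0 0]
t=3: x=[0.0000 0.0000 0.0000 0.0000 0.8750 23.2500 0.8750 0.0000 0.0000 0.0000] k=[0 0 0 0 4 25 2 0 0 0]
t=4: x=[0.0000 0.0000 0.0000 0.1400 4.5950 23.4600 2.7350 0.0700 0.0000 0.0000] k=[0 0 0 0 5 20 0 3 0 0]
t=5: x=[0.0000 0.0000 0.0000 0.1750 5.3500 18.7750 0.8050 2.7900 0.1050 0.0000] k=[0 0 0 0 7 18 4 0 3 0]
t=6: x=[0.0000 0.0000 0.0000 0.2450 7.1400 17.1250 4.3500 0.2450 2.7900 0.1050] k=[0 0 0 3 9 17 6 0 3 1]
t=7: x=[0.0000 0.0000 0.1050 3.1050 9.0700 16.3350 6.1750 0.3150 2.8250 1.0700] k=[0 0 0 0 7 15 5 3 4 0]
t=8: x=[0.0000 0.0000 0.0000 0.2450 7.0350 14.3700 5.2800 3.1050 3.8250 0.1400] k=[0 0 0 2 10 16 3 1 5 3]
t=9: x=[0.0000 0.0000 0.0700 2.2100 9.9300 15.3350 3.3850 1.2100 4.7900 3.0700] k=[0 0 0 1 9 17 3 4 5 5]
t=10: x=[0.0000 0.0000 0.0350 1.2450 9.0000 16.2300 3.5250 4.0000 4.9650 5.0000] k=[0 0 0 2 11 19 6 2 8 8]

[0.0000, 0.0000, 0.0000, 0.0444, 0.2444, 0.4222, 0.1333, 0.0444, 0.1778, 0.1778]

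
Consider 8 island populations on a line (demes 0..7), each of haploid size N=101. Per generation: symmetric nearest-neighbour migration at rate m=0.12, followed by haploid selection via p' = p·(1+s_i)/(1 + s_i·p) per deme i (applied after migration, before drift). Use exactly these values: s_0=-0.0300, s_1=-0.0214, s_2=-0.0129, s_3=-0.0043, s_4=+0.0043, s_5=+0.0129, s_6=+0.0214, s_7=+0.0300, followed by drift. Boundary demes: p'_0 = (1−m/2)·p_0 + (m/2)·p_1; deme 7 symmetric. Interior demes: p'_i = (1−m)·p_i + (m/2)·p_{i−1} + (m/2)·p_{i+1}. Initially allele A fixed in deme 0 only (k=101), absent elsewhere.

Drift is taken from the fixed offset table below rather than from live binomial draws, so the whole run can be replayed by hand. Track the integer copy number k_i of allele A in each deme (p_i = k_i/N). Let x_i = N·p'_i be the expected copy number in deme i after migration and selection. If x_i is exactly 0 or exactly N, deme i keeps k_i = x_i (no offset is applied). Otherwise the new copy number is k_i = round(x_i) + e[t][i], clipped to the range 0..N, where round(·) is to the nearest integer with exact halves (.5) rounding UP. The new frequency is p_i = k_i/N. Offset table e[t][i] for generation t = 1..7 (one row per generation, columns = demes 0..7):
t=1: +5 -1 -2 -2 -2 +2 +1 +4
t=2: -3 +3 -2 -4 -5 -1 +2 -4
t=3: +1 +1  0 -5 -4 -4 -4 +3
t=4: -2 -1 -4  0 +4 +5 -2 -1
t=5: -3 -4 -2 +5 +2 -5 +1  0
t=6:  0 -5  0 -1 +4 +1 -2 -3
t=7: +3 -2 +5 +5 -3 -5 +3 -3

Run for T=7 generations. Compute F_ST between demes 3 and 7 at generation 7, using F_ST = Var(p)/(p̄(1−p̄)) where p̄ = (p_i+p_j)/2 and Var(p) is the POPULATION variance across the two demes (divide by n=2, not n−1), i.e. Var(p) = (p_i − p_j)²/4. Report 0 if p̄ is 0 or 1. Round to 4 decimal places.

t=0: k=[101 0 0 0 0 0 0 0]
t=1: x=[94.7641 5.9379 0.0000 0.0000 0.0000 0.0000 0.0000 0.0000] k=[100 5 0 0 0 0 0 0]
t=2: x=[94.1069 10.1999 0.2961 0.0000 0.0000 0.0000 0.0000 0.0000] k=[91 13 0 0 0 0 0 0]
t=3: x=[85.9337 16.5978 0.7700 0.0000 0.0000 0.0000 0.0000 0.0000] k=[87 18 1 0 0 0 0 0]
t=4: x=[82.4023 20.7609 1.9352 0.0597 0.0000 0.0000 0.0000 0.0000] k=[80 20 0 0 0 0 0 0]
t=5: x=[75.8288 22.0252 1.1847 0.0000 0.0000 0.0000 0.0000 0.0000] k=[73 18 0 0 0 0 0 0]
t=6: x=[69.0383 19.8724 1.0662 0.0000 0.0000 0.0000 0.0000 0.0000] k=[69 15 1 0 0 0 0 0]
t=7: x=[65.0580 17.0906 1.7574 0.0597 0.0000 0.0000 0.0000 0.0000] k=[68 15 7 5 0 0 0 0]

0.0254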